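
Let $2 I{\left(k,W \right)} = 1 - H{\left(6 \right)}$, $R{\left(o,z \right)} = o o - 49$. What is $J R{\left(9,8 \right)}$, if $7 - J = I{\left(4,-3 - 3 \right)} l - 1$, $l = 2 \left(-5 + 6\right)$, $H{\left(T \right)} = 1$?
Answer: $256$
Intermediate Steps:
$R{\left(o,z \right)} = -49 + o^{2}$ ($R{\left(o,z \right)} = o^{2} - 49 = -49 + o^{2}$)
$I{\left(k,W \right)} = 0$ ($I{\left(k,W \right)} = \frac{1 - 1}{2} = \frac{1}{2} \cdot 0 = 0$)
$l = 2$ ($l = 2 \cdot 1 = 2$)
$J = 8$ ($J = 7 - \left(0 \cdot 2 - 1\right) = 7 - \left(0 - 1\right) = 7 - -1 = 7 + 1 = 8$)
$J R{\left(9,8 \right)} = 8 \left(-49 + 9^{2}\right) = 8 \left(-49 + 81\right) = 8 \cdot 32 = 256$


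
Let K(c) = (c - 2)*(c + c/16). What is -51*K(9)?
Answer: -54621/16 ≈ -3413.8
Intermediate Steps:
K(c) = 17*c*(-2 + c)/16 (K(c) = (-2 + c)*(c + c*(1/16)) = (-2 + c)*(c + c/16) = (-2 + c)*(17*c/16) = 17*c*(-2 + c)/16)
-51*K(9) = -867*9*(-2 + 9)/16 = -867*9*7/16 = -51*1071/16 = -54621/16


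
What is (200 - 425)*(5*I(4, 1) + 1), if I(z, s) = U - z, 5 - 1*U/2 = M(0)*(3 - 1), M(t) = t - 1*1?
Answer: -11475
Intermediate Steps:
M(t) = -1 + t (M(t) = t - 1 = -1 + t)
U = 14 (U = 10 - 2*(-1 + 0)*(3 - 1) = 10 - (-2)*2 = 10 - 2*(-2) = 10 + 4 = 14)
I(z, s) = 14 - z
(200 - 425)*(5*I(4, 1) + 1) = (200 - 425)*(5*(14 - 1*4) + 1) = -225*(5*(14 - 4) + 1) = -225*(5*10 + 1) = -225*(50 + 1) = -225*51 = -11475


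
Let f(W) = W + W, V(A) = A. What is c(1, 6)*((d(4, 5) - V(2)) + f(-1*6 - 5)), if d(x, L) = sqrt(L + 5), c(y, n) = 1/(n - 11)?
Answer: 24/5 - sqrt(10)/5 ≈ 4.1675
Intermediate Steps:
c(y, n) = 1/(-11 + n)
d(x, L) = sqrt(5 + L)
f(W) = 2*W
c(1, 6)*((d(4, 5) - V(2)) + f(-1*6 - 5)) = ((sqrt(5 + 5) - 1*2) + 2*(-1*6 - 5))/(-11 + 6) = ((sqrt(10) - 2) + 2*(-6 - 5))/(-5) = -((-2 + sqrt(10)) + 2*(-11))/5 = -((-2 + sqrt(10)) - 22)/5 = -(-24 + sqrt(10))/5 = 24/5 - sqrt(10)/5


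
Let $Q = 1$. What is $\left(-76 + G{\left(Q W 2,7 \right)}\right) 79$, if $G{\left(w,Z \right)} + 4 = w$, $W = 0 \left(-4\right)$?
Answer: $-6320$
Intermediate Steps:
$W = 0$
$G{\left(w,Z \right)} = -4 + w$
$\left(-76 + G{\left(Q W 2,7 \right)}\right) 79 = \left(-76 - \left(4 - 1 \cdot 0 \cdot 2\right)\right) 79 = \left(-76 + \left(-4 + 0 \cdot 2\right)\right) 79 = \left(-76 + \left(-4 + 0\right)\right) 79 = \left(-76 - 4\right) 79 = \left(-80\right) 79 = -6320$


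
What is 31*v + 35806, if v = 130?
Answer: 39836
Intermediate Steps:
31*v + 35806 = 31*130 + 35806 = 4030 + 35806 = 39836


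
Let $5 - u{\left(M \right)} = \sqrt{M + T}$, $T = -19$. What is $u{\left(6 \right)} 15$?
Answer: $75 - 15 i \sqrt{13} \approx 75.0 - 54.083 i$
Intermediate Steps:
$u{\left(M \right)} = 5 - \sqrt{-19 + M}$ ($u{\left(M \right)} = 5 - \sqrt{M - 19} = 5 - \sqrt{-19 + M}$)
$u{\left(6 \right)} 15 = \left(5 - \sqrt{-19 + 6}\right) 15 = \left(5 - \sqrt{-13}\right) 15 = \left(5 - i \sqrt{13}\right) 15 = 75 - 15 i \sqrt{13}$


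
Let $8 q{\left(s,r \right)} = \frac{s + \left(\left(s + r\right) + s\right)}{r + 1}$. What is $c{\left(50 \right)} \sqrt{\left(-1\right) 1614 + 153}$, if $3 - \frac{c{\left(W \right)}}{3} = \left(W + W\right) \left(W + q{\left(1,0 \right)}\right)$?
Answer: $- \frac{30207 i \sqrt{1461}}{2} \approx - 5.773 \cdot 10^{5} i$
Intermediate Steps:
$q{\left(s,r \right)} = \frac{r + 3 s}{8 \left(1 + r\right)}$ ($q{\left(s,r \right)} = \frac{\left(s + \left(\left(s + r\right) + s\right)\right) \frac{1}{r + 1}}{8} = \frac{\left(s + \left(\left(r + s\right) + s\right)\right) \frac{1}{1 + r}}{8} = \frac{\left(s + \left(r + 2 s\right)\right) \frac{1}{1 + r}}{8} = \frac{\left(r + 3 s\right) \frac{1}{1 + r}}{8} = \frac{\frac{1}{1 + r} \left(r + 3 s\right)}{8} = \frac{r + 3 s}{8 \left(1 + r\right)}$)
$c{\left(W \right)} = 9 - 6 W \left(\frac{3}{8} + W\right)$ ($c{\left(W \right)} = 9 - 3 \left(W + W\right) \left(W + \frac{0 + 3 \cdot 1}{8 \left(1 + 0\right)}\right) = 9 - 3 \cdot 2 W \left(W + \frac{0 + 3}{8 \cdot 1}\right) = 9 - 3 \cdot 2 W \left(W + \frac{1}{8} \cdot 1 \cdot 3\right) = 9 - 3 \cdot 2 W \left(W + \frac{3}{8}\right) = 9 - 3 \cdot 2 W \left(\frac{3}{8} + W\right) = 9 - 6 W \left(\frac{3}{8} + W\right)$)
$c{\left(50 \right)} \sqrt{\left(-1\right) 1614 + 153} = \left(9 - 6 \cdot 50^{2} - \frac{225}{2}\right) \sqrt{\left(-1\right) 1614 + 153} = \left(9 - 15000 - \frac{225}{2}\right) \sqrt{-1614 + 153} = \left(9 - 15000 - \frac{225}{2}\right) \sqrt{-1461} = - \frac{30207 i \sqrt{1461}}{2}$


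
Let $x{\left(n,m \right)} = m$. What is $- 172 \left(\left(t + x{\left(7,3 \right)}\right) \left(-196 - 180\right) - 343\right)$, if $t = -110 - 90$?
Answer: $-12681388$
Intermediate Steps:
$t = -200$ ($t = -110 - 90 = -200$)
$- 172 \left(\left(t + x{\left(7,3 \right)}\right) \left(-196 - 180\right) - 343\right) = - 172 \left(\left(-200 + 3\right) \left(-196 - 180\right) - 343\right) = - 172 \left(\left(-197\right) \left(-376\right) - 343\right) = - 172 \left(74072 - 343\right) = \left(-172\right) 73729 = -12681388$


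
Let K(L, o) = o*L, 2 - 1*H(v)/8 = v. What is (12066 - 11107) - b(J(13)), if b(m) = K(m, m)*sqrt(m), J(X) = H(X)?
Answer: 959 - 15488*I*sqrt(22) ≈ 959.0 - 72645.0*I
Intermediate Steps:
H(v) = 16 - 8*v
K(L, o) = L*o
J(X) = 16 - 8*X
b(m) = m**(5/2) (b(m) = (m*m)*sqrt(m) = m**2*sqrt(m) = m**(5/2))
(12066 - 11107) - b(J(13)) = (12066 - 11107) - (16 - 8*13)**(5/2) = 959 - (16 - 104)**(5/2) = 959 - (-88)**(5/2) = 959 - 15488*I*sqrt(22)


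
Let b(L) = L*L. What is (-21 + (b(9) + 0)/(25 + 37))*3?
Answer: -3663/62 ≈ -59.081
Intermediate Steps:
b(L) = L**2
(-21 + (b(9) + 0)/(25 + 37))*3 = (-21 + (9**2 + 0)/(25 + 37))*3 = (-21 + (81 + 0)/62)*3 = (-21 + 81*(1/62))*3 = (-21 + 81/62)*3 = -1221/62*3 = -3663/62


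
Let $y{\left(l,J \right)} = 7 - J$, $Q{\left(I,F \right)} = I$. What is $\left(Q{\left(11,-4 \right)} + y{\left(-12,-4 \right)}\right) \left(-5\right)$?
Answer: $-110$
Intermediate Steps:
$\left(Q{\left(11,-4 \right)} + y{\left(-12,-4 \right)}\right) \left(-5\right) = \left(11 + \left(7 - -4\right)\right) \left(-5\right) = \left(11 + \left(7 + 4\right)\right) \left(-5\right) = \left(11 + 11\right) \left(-5\right) = 22 \left(-5\right) = -110$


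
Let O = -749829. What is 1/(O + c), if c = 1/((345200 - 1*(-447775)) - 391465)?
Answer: -401510/301063841789 ≈ -1.3336e-6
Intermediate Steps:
c = 1/401510 (c = 1/((345200 + 447775) - 391465) = 1/(792975 - 391465) = 1/401510 ≈ 2.4906e-6)
1/(O + c) = 1/(-749829 + 1/401510) = 1/(-301063841789/401510) = -401510/301063841789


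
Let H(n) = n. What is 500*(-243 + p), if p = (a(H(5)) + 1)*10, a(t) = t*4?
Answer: -16500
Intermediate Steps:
a(t) = 4*t
p = 210 (p = (4*5 + 1)*10 = (20 + 1)*10 = 21*10 = 210)
500*(-243 + p) = 500*(-243 + 210) = 500*(-33) = -16500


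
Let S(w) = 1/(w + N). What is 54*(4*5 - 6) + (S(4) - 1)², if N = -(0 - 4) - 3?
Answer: 18916/25 ≈ 756.64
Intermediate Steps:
N = 1 (N = -1*(-4) - 3 = 4 - 3 = 1)
S(w) = 1/(1 + w) (S(w) = 1/(w + 1) = 1/(1 + w))
54*(4*5 - 6) + (S(4) - 1)² = 54*(4*5 - 6) + (1/(1 + 4) - 1)² = 54*(20 - 6) + (1/5 - 1)² = 54*14 + (⅕ - 1)² = 756 + (-⅘)² = 756 + 16/25 = 18916/25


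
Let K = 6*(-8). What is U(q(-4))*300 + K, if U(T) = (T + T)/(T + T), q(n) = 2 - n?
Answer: 252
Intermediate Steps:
U(T) = 1 (U(T) = (2*T)/((2*T)) = (2*T)*(1/(2*T)) = 1)
K = -48
U(q(-4))*300 + K = 1*300 - 48 = 300 - 48 = 252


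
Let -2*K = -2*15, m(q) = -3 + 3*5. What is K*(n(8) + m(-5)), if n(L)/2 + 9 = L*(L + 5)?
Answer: 3030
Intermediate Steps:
n(L) = -18 + 2*L*(5 + L) (n(L) = -18 + 2*(L*(L + 5)) = -18 + 2*(L*(5 + L)) = -18 + 2*L*(5 + L))
m(q) = 12 (m(q) = -3 + 15 = 12)
K = 15 (K = -(-1)*15 = -1/2*(-30) = 15)
K*(n(8) + m(-5)) = 15*((-18 + 2*8**2 + 10*8) + 12) = 15*((-18 + 2*64 + 80) + 12) = 15*((-18 + 128 + 80) + 12) = 15*(190 + 12) = 15*202 = 3030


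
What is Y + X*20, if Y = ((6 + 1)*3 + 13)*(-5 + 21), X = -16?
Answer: 224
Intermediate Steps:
Y = 544 (Y = (7*3 + 13)*16 = (21 + 13)*16 = 34*16 = 544)
Y + X*20 = 544 - 16*20 = 544 - 320 = 224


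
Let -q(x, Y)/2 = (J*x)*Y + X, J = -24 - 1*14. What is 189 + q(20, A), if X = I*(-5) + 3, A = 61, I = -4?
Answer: 92863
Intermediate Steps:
J = -38 (J = -24 - 14 = -38)
X = 23 (X = -4*(-5) + 3 = 20 + 3 = 23)
q(x, Y) = -46 + 76*Y*x (q(x, Y) = -2*((-38*x)*Y + 23) = -2*(-38*Y*x + 23) = -2*(23 - 38*Y*x) = -46 + 76*Y*x)
189 + q(20, A) = 189 + (-46 + 76*61*20) = 189 + (-46 + 92720) = 189 + 92674 = 92863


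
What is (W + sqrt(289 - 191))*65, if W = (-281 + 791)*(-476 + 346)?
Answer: -4309500 + 455*sqrt(2) ≈ -4.3089e+6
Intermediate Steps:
W = -66300 (W = 510*(-130) = -66300)
(W + sqrt(289 - 191))*65 = (-66300 + sqrt(289 - 191))*65 = (-66300 + sqrt(98))*65 = (-66300 + 7*sqrt(2))*65 = -4309500 + 455*sqrt(2)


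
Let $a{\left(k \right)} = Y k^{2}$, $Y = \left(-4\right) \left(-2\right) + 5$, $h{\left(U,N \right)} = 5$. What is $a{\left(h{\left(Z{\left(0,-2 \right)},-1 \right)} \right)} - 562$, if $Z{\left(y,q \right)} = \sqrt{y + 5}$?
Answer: $-237$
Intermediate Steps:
$Z{\left(y,q \right)} = \sqrt{5 + y}$
$Y = 13$ ($Y = 8 + 5 = 13$)
$a{\left(k \right)} = 13 k^{2}$
$a{\left(h{\left(Z{\left(0,-2 \right)},-1 \right)} \right)} - 562 = 13 \cdot 5^{2} - 562 = 13 \cdot 25 - 562 = 325 - 562 = -237$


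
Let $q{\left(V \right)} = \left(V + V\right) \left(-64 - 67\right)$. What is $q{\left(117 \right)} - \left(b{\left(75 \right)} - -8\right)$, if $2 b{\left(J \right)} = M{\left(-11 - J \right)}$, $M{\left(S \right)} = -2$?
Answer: $-30661$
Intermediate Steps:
$b{\left(J \right)} = -1$ ($b{\left(J \right)} = \frac{1}{2} \left(-2\right) = -1$)
$q{\left(V \right)} = - 262 V$ ($q{\left(V \right)} = 2 V \left(-131\right) = - 262 V$)
$q{\left(117 \right)} - \left(b{\left(75 \right)} - -8\right) = \left(-262\right) 117 - \left(-1 - -8\right) = -30654 - \left(-1 + 8\right) = -30654 - 7 = -30661$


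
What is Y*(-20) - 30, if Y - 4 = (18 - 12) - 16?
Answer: 90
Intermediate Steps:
Y = -6 (Y = 4 + ((18 - 12) - 16) = 4 + (6 - 16) = 4 - 10 = -6)
Y*(-20) - 30 = -6*(-20) - 30 = 120 - 30 = 90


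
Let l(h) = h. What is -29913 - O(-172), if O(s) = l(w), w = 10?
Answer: -29923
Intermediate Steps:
O(s) = 10
-29913 - O(-172) = -29913 - 1*10 = -29913 - 10 = -29923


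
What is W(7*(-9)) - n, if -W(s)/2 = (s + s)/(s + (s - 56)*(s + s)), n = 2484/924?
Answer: -48751/18249 ≈ -2.6714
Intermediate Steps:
n = 207/77 (n = 2484*(1/924) = 207/77 ≈ 2.6883)
W(s) = -4*s/(s + 2*s*(-56 + s)) (W(s) = -2*(s + s)/(s + (s - 56)*(s + s)) = -2*2*s/(s + (-56 + s)*(2*s)) = -2*2*s/(s + 2*s*(-56 + s)) = -4*s/(s + 2*s*(-56 + s)))
W(7*(-9)) - n = -4/(-111 + 2*(7*(-9))) - 1*207/77 = -4/(-111 + 2*(-63)) - 207/77 = -4/(-111 - 126) - 207/77 = -4/(-237) - 207/77 = -4*(-1/237) - 207/77 = 4/237 - 207/77 = -48751/18249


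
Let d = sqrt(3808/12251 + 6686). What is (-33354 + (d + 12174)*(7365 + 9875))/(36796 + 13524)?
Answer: 104923203/25160 + 431*sqrt(1003528340494)/15411758 ≈ 4198.3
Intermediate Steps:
d = sqrt(1003528340494)/12251 (d = sqrt(3808*(1/12251) + 6686) = sqrt(3808/12251 + 6686) = sqrt(81913994/12251) = sqrt(1003528340494)/12251 ≈ 81.770)
(-33354 + (d + 12174)*(7365 + 9875))/(36796 + 13524) = (-33354 + (sqrt(1003528340494)/12251 + 12174)*(7365 + 9875))/(36796 + 13524) = (-33354 + (12174 + sqrt(1003528340494)/12251)*17240)/50320 = (-33354 + (209879760 + 17240*sqrt(1003528340494)/12251))*(1/50320) = (209846406 + 17240*sqrt(1003528340494)/12251)*(1/50320) = 104923203/25160 + 431*sqrt(1003528340494)/15411758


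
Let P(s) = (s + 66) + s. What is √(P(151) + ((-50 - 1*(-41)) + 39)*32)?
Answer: 4*√83 ≈ 36.442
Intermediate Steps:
P(s) = 66 + 2*s (P(s) = (66 + s) + s = 66 + 2*s)
√(P(151) + ((-50 - 1*(-41)) + 39)*32) = √((66 + 2*151) + ((-50 - 1*(-41)) + 39)*32) = √((66 + 302) + ((-50 + 41) + 39)*32) = √(368 + (-9 + 39)*32) = √(368 + 30*32) = √(368 + 960) = √1328 = 4*√83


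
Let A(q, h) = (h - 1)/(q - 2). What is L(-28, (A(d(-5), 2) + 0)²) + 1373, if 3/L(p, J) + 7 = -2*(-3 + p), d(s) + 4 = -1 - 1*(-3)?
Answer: 75518/55 ≈ 1373.1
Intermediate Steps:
d(s) = -2 (d(s) = -4 + (-1 - 1*(-3)) = -4 + (-1 + 3) = -4 + 2 = -2)
A(q, h) = (-1 + h)/(-2 + q)
L(p, J) = 3/(-1 - 2*p) (L(p, J) = 3/(-7 - 2*(-3 + p)) = 3/(-7 + (6 - 2*p)) = 3/(-1 - 2*p))
L(-28, (A(d(-5), 2) + 0)²) + 1373 = -3/(1 + 2*(-28)) + 1373 = -3/(1 - 56) + 1373 = -3/(-55) + 1373 = -3*(-1/55) + 1373 = 3/55 + 1373 = 75518/55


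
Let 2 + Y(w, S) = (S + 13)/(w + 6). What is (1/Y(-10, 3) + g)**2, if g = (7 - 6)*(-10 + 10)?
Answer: 1/36 ≈ 0.027778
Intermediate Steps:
Y(w, S) = -2 + (13 + S)/(6 + w) (Y(w, S) = -2 + (S + 13)/(w + 6) = -2 + (13 + S)/(6 + w))
g = 0 (g = 1*0 = 0)
(1/Y(-10, 3) + g)**2 = (1/((1 + 3 - 2*(-10))/(6 - 10)) + 0)**2 = (1/((1 + 3 + 20)/(-4)) + 0)**2 = (1/(-1/4*24) + 0)**2 = (1/(-6) + 0)**2 = (-1/6 + 0)**2 = (-1/6)**2 = 1/36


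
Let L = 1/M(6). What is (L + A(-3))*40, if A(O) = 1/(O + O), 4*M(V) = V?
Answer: 20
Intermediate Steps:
M(V) = V/4
L = ⅔ (L = 1/((¼)*6) = 1/(3/2) = ⅔ ≈ 0.66667)
A(O) = 1/(2*O)
(L + A(-3))*40 = (⅔ + (½)/(-3))*40 = (⅔ + (½)*(-⅓))*40 = (⅔ - ⅙)*40 = (½)*40 = 20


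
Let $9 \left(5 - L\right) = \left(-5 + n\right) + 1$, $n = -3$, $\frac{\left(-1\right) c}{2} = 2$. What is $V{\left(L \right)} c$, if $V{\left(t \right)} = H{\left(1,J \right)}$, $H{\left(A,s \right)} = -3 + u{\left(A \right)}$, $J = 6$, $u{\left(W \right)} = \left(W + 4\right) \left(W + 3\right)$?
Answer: $-68$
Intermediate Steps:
$c = -4$ ($c = \left(-2\right) 2 = -4$)
$u{\left(W \right)} = \left(3 + W\right) \left(4 + W\right)$ ($u{\left(W \right)} = \left(4 + W\right) \left(3 + W\right) = \left(3 + W\right) \left(4 + W\right)$)
$H{\left(A,s \right)} = 9 + A^{2} + 7 A$ ($H{\left(A,s \right)} = -3 + \left(12 + A^{2} + 7 A\right) = 9 + A^{2} + 7 A$)
$L = \frac{52}{9}$ ($L = 5 - \frac{\left(-5 - 3\right) + 1}{9} = 5 - \frac{-8 + 1}{9} = 5 - - \frac{7}{9} = 5 + \frac{7}{9} = \frac{52}{9} \approx 5.7778$)
$V{\left(t \right)} = 17$ ($V{\left(t \right)} = 9 + 1^{2} + 7 \cdot 1 = 9 + 1 + 7 = 17$)
$V{\left(L \right)} c = 17 \left(-4\right) = -68$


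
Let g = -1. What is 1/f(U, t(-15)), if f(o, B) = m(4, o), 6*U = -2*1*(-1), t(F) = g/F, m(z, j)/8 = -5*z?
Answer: -1/160 ≈ -0.0062500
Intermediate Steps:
m(z, j) = -40*z (m(z, j) = 8*(-5*z) = -40*z)
t(F) = -1/F
U = ⅓ (U = (-2*1*(-1))/6 = (-2*(-1))/6 = (⅙)*2 = ⅓ ≈ 0.33333)
f(o, B) = -160 (f(o, B) = -40*4 = -160)
1/f(U, t(-15)) = 1/(-160) = -1/160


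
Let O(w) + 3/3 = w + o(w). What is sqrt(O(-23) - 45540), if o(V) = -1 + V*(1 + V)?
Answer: I*sqrt(45059) ≈ 212.27*I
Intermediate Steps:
O(w) = -2 + w**2 + 2*w (O(w) = -1 + (w + (-1 + w + w**2)) = -1 + (-1 + w**2 + 2*w) = -2 + w**2 + 2*w)
sqrt(O(-23) - 45540) = sqrt((-2 + (-23)**2 + 2*(-23)) - 45540) = sqrt((-2 + 529 - 46) - 45540) = sqrt(481 - 45540) = sqrt(-45059) = I*sqrt(45059)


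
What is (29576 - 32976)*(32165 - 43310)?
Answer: 37893000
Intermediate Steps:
(29576 - 32976)*(32165 - 43310) = -3400*(-11145) = 37893000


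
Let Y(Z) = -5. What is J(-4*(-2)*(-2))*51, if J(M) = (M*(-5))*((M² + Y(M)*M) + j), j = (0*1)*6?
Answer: 1370880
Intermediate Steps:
j = 0 (j = 0*6 = 0)
J(M) = -5*M*(M² - 5*M) (J(M) = (M*(-5))*((M² - 5*M) + 0) = (-5*M)*(M² - 5*M) = -5*M*(M² - 5*M))
J(-4*(-2)*(-2))*51 = (5*(-4*(-2)*(-2))²*(5 - (-4*(-2))*(-2)))*51 = (5*(8*(-2))²*(5 - 8*(-2)))*51 = (5*(-16)²*(5 - 1*(-16)))*51 = (5*256*(5 + 16))*51 = (5*256*21)*51 = 26880*51 = 1370880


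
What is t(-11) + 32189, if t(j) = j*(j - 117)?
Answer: 33597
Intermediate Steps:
t(j) = j*(-117 + j)
t(-11) + 32189 = -11*(-117 - 11) + 32189 = -11*(-128) + 32189 = 1408 + 32189 = 33597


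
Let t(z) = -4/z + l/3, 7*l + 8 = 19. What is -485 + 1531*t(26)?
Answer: 22226/273 ≈ 81.414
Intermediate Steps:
l = 11/7 (l = -8/7 + (⅐)*19 = -8/7 + 19/7 = 11/7 ≈ 1.5714)
t(z) = 11/21 - 4/z (t(z) = -4/z + (11/7)/3 = -4/z + (11/7)*(⅓) = -4/z + 11/21 = 11/21 - 4/z)
-485 + 1531*t(26) = -485 + 1531*(11/21 - 4/26) = -485 + 1531*(11/21 - 4*1/26) = -485 + 1531*(11/21 - 2/13) = -485 + 1531*(101/273) = -485 + 154631/273 = 22226/273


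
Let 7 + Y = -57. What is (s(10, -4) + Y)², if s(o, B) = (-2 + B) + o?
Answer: 3600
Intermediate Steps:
s(o, B) = -2 + B + o
Y = -64 (Y = -7 - 57 = -64)
(s(10, -4) + Y)² = ((-2 - 4 + 10) - 64)² = (4 - 64)² = (-60)² = 3600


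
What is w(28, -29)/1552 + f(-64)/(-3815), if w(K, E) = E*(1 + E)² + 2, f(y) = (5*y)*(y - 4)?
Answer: -12050173/592088 ≈ -20.352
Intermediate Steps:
f(y) = 5*y*(-4 + y) (f(y) = (5*y)*(-4 + y) = 5*y*(-4 + y))
w(K, E) = 2 + E*(1 + E)²
w(28, -29)/1552 + f(-64)/(-3815) = (2 - 29*(1 - 29)²)/1552 + (5*(-64)*(-4 - 64))/(-3815) = (2 - 29*(-28)²)*(1/1552) + (5*(-64)*(-68))*(-1/3815) = (2 - 29*784)*(1/1552) + 21760*(-1/3815) = (2 - 22736)*(1/1552) - 4352/763 = -22734*1/1552 - 4352/763 = -11367/776 - 4352/763 = -12050173/592088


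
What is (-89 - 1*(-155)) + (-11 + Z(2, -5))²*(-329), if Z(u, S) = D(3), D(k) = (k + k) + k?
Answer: -1250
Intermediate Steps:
D(k) = 3*k (D(k) = 2*k + k = 3*k)
Z(u, S) = 9 (Z(u, S) = 3*3 = 9)
(-89 - 1*(-155)) + (-11 + Z(2, -5))²*(-329) = (-89 - 1*(-155)) + (-11 + 9)²*(-329) = (-89 + 155) + (-2)²*(-329) = 66 + 4*(-329) = 66 - 1316 = -1250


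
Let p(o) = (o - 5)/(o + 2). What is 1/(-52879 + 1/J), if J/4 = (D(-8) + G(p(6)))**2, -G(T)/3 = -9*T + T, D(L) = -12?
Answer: -324/17132795 ≈ -1.8911e-5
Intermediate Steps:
p(o) = (-5 + o)/(2 + o)
G(T) = 24*T (G(T) = -3*(-9*T + T) = -(-24)*T = 24*T)
J = 324 (J = 4*(-12 + 24*((-5 + 6)/(2 + 6)))**2 = 4*(-12 + 24*(1/8))**2 = 4*(-12 + 3)**2 = 4*(-9)**2 = 4*81 = 324)
1/(-52879 + 1/J) = 1/(-52879 + 1/324) = 1/(-17132795/324) = -324/17132795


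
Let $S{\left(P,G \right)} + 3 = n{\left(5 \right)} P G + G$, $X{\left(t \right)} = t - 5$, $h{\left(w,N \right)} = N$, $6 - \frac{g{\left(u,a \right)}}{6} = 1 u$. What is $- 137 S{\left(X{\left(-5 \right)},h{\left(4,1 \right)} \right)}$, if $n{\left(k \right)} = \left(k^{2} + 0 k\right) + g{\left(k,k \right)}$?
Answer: $42744$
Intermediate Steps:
$g{\left(u,a \right)} = 36 - 6 u$ ($g{\left(u,a \right)} = 36 - 6 \cdot 1 u = 36 - 6 u$)
$X{\left(t \right)} = -5 + t$
$n{\left(k \right)} = 36 + k^{2} - 6 k$ ($n{\left(k \right)} = \left(k^{2} + 0 k\right) - \left(-36 + 6 k\right) = \left(k^{2} + 0\right) - \left(-36 + 6 k\right) = k^{2} - \left(-36 + 6 k\right) = 36 + k^{2} - 6 k$)
$S{\left(P,G \right)} = -3 + G + 31 G P$ ($S{\left(P,G \right)} = -3 + \left(\left(36 + 5^{2} - 30\right) P G + G\right) = -3 + \left(\left(36 + 25 - 30\right) P G + G\right) = -3 + \left(31 P G + G\right) = -3 + \left(31 G P + G\right) = -3 + \left(G + 31 G P\right) = -3 + G + 31 G P$)
$- 137 S{\left(X{\left(-5 \right)},h{\left(4,1 \right)} \right)} = - 137 \left(-3 + 1 + 31 \cdot 1 \left(-5 - 5\right)\right) = - 137 \left(-3 + 1 + 31 \cdot 1 \left(-10\right)\right) = - 137 \left(-3 + 1 - 310\right) = \left(-137\right) \left(-312\right) = 42744$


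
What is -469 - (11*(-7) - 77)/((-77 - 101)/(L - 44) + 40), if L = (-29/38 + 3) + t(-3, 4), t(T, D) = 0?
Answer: -16350019/35122 ≈ -465.52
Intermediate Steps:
L = 85/38 (L = (-29/38 + 3) + 0 = 85/38 + 0 = 85/38 ≈ 2.2368)
-469 - (11*(-7) - 77)/((-77 - 101)/(L - 44) + 40) = -469 - (11*(-7) - 77)/((-77 - 101)/(85/38 - 44) + 40) = -469 - (-77 - 77)/(-178/(-1587/38) + 40) = -469 - (-154)/(-178*(-38/1587) + 40) = -469 - (-154)/(6764/1587 + 40) = -469 - (-154)/70244/1587 = -469 - (-154)*1587/70244 = -469 - 1*(-122199/35122) = -469 + 122199/35122 = -16350019/35122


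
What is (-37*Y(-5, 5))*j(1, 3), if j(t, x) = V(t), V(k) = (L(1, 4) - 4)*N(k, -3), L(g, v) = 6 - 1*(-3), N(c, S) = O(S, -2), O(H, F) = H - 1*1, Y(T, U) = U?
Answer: 3700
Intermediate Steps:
O(H, F) = -1 + H (O(H, F) = H - 1 = -1 + H)
N(c, S) = -1 + S
L(g, v) = 9 (L(g, v) = 6 + 3 = 9)
V(k) = -20 (V(k) = (9 - 4)*(-1 - 3) = 5*(-4) = -20)
j(t, x) = -20
(-37*Y(-5, 5))*j(1, 3) = -37*5*(-20) = -185*(-20) = 3700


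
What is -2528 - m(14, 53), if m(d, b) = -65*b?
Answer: 917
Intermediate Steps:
-2528 - m(14, 53) = -2528 - (-65)*53 = -2528 - 1*(-3445) = -2528 + 3445 = 917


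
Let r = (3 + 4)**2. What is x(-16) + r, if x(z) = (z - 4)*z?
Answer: 369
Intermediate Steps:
x(z) = z*(-4 + z) (x(z) = (-4 + z)*z = z*(-4 + z))
r = 49 (r = 7**2 = 49)
x(-16) + r = -16*(-4 - 16) + 49 = -16*(-20) + 49 = 320 + 49 = 369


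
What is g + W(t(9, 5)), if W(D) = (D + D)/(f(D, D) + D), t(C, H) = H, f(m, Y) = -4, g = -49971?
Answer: -49961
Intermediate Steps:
W(D) = 2*D/(-4 + D) (W(D) = (D + D)/(-4 + D) = (2*D)/(-4 + D) = 2*D/(-4 + D))
g + W(t(9, 5)) = -49971 + 2*5/(-4 + 5) = -49971 + 2*5/1 = -49971 + 2*5*1 = -49971 + 10 = -49961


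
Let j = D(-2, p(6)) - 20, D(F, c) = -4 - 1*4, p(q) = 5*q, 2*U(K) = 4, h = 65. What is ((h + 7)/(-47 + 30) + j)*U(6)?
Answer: -1096/17 ≈ -64.471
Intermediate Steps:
U(K) = 2 (U(K) = (½)*4 = 2)
D(F, c) = -8 (D(F, c) = -4 - 4 = -8)
j = -28 (j = -8 - 20 = -28)
((h + 7)/(-47 + 30) + j)*U(6) = ((65 + 7)/(-47 + 30) - 28)*2 = (72/(-17) - 28)*2 = (72*(-1/17) - 28)*2 = (-72/17 - 28)*2 = -548/17*2 = -1096/17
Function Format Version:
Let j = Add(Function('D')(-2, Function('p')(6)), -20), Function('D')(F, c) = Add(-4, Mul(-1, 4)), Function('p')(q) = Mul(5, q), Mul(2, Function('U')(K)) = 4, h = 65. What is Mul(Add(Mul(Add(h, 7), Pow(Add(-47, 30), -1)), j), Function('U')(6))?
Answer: Rational(-1096, 17) ≈ -64.471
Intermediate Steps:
Function('U')(K) = 2 (Function('U')(K) = Mul(Rational(1, 2), 4) = 2)
Function('D')(F, c) = -8 (Function('D')(F, c) = Add(-4, -4) = -8)
j = -28 (j = Add(-8, -20) = -28)
Mul(Add(Mul(Add(h, 7), Pow(Add(-47, 30), -1)), j), Function('U')(6)) = Mul(Add(Mul(Add(65, 7), Pow(Add(-47, 30), -1)), -28), 2) = Mul(Add(Mul(72, Pow(-17, -1)), -28), 2) = Mul(Add(Mul(72, Rational(-1, 17)), -28), 2) = Mul(Add(Rational(-72, 17), -28), 2) = Mul(Rational(-548, 17), 2) = Rational(-1096, 17)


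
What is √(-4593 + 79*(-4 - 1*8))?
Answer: I*√5541 ≈ 74.438*I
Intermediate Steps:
√(-4593 + 79*(-4 - 1*8)) = √(-4593 + 79*(-4 - 8)) = √(-4593 + 79*(-12)) = √(-4593 - 948) = √(-5541) = I*√5541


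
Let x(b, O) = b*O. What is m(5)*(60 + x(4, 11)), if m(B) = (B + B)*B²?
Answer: 26000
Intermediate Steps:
x(b, O) = O*b
m(B) = 2*B³ (m(B) = (2*B)*B² = 2*B³)
m(5)*(60 + x(4, 11)) = (2*5³)*(60 + 11*4) = (2*125)*(60 + 44) = 250*104 = 26000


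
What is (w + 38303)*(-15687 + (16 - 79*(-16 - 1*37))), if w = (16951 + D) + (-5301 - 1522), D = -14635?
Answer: -388113264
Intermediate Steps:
w = -4507 (w = (16951 - 14635) + (-5301 - 1522) = 2316 - 6823 = -4507)
(w + 38303)*(-15687 + (16 - 79*(-16 - 1*37))) = (-4507 + 38303)*(-15687 + (16 - 79*(-16 - 1*37))) = 33796*(-15687 + (16 - 79*(-16 - 37))) = 33796*(-15687 + (16 - 79*(-53))) = 33796*(-15687 + (16 + 4187)) = 33796*(-15687 + 4203) = 33796*(-11484) = -388113264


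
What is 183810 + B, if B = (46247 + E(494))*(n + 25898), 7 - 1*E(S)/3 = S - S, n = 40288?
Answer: 3062477658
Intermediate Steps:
E(S) = 21 (E(S) = 21 - 3*(S - S) = 21 - 3*0 = 21 + 0 = 21)
B = 3062293848 (B = (46247 + 21)*(40288 + 25898) = 46268*66186 = 3062293848)
183810 + B = 183810 + 3062293848 = 3062477658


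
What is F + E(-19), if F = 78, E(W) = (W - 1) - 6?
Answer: 52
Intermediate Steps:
E(W) = -7 + W (E(W) = (-1 + W) - 6 = -7 + W)
F + E(-19) = 78 + (-7 - 19) = 78 - 26 = 52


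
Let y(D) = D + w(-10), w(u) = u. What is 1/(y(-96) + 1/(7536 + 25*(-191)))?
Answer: -2761/292665 ≈ -0.0094340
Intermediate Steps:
y(D) = -10 + D (y(D) = D - 10 = -10 + D)
1/(y(-96) + 1/(7536 + 25*(-191))) = 1/((-10 - 96) + 1/(7536 + 25*(-191))) = 1/(-106 + 1/(7536 - 4775)) = 1/(-106 + 1/2761) = 1/(-292665/2761) = -2761/292665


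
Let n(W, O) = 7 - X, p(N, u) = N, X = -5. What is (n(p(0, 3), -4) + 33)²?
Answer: 2025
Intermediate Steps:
n(W, O) = 12 (n(W, O) = 7 - 1*(-5) = 7 + 5 = 12)
(n(p(0, 3), -4) + 33)² = (12 + 33)² = 45² = 2025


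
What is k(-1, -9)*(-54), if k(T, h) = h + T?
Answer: 540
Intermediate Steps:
k(T, h) = T + h
k(-1, -9)*(-54) = (-1 - 9)*(-54) = -10*(-54) = 540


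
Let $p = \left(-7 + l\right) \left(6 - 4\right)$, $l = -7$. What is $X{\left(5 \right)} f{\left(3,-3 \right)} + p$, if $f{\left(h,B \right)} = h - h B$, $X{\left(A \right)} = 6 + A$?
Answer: $104$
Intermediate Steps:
$f{\left(h,B \right)} = h - B h$
$p = -28$ ($p = \left(-7 - 7\right) \left(6 - 4\right) = \left(-14\right) 2 = -28$)
$X{\left(5 \right)} f{\left(3,-3 \right)} + p = \left(6 + 5\right) 3 \left(1 - -3\right) - 28 = 11 \cdot 3 \left(1 + 3\right) - 28 = 11 \cdot 3 \cdot 4 - 28 = 11 \cdot 12 - 28 = 132 - 28 = 104$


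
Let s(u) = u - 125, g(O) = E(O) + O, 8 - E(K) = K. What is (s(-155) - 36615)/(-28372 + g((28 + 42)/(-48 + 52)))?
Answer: 36895/28364 ≈ 1.3008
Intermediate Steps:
E(K) = 8 - K
g(O) = 8 (g(O) = (8 - O) + O = 8)
s(u) = -125 + u
(s(-155) - 36615)/(-28372 + g((28 + 42)/(-48 + 52))) = ((-125 - 155) - 36615)/(-28372 + 8) = (-280 - 36615)/(-28364) = -36895*(-1/28364) = 36895/28364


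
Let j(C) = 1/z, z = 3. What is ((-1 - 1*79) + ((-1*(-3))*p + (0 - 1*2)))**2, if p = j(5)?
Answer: 6561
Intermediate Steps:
j(C) = 1/3
p = 1/3 ≈ 0.33333
((-1 - 1*79) + ((-1*(-3))*p + (0 - 1*2)))**2 = ((-1 - 1*79) + (-1*(-3)*(1/3) + (0 - 1*2)))**2 = ((-1 - 79) + (3*(1/3) + (0 - 2)))**2 = (-80 + (1 - 2))**2 = (-80 - 1)**2 = (-81)**2 = 6561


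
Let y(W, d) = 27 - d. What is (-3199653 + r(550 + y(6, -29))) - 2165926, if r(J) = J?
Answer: -5364973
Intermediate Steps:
(-3199653 + r(550 + y(6, -29))) - 2165926 = (-3199653 + (550 + (27 - 1*(-29)))) - 2165926 = (-3199653 + (550 + (27 + 29))) - 2165926 = (-3199653 + (550 + 56)) - 2165926 = (-3199653 + 606) - 2165926 = -3199047 - 2165926 = -5364973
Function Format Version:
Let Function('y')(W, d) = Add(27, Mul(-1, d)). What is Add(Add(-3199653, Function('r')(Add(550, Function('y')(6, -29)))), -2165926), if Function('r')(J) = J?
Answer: -5364973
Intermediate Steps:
Add(Add(-3199653, Function('r')(Add(550, Function('y')(6, -29)))), -2165926) = Add(Add(-3199653, Add(550, Add(27, Mul(-1, -29)))), -2165926) = Add(Add(-3199653, Add(550, Add(27, 29))), -2165926) = Add(Add(-3199653, Add(550, 56)), -2165926) = Add(Add(-3199653, 606), -2165926) = Add(-3199047, -2165926) = -5364973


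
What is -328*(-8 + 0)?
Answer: 2624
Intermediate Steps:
-328*(-8 + 0) = -328*(-8) = 2624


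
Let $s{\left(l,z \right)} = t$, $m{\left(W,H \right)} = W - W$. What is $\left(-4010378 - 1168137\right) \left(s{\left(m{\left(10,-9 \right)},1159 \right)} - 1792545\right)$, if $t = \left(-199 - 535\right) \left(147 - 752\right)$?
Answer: $6983098014625$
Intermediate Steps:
$t = 444070$ ($t = \left(-734\right) \left(-605\right) = 444070$)
$m{\left(W,H \right)} = 0$
$s{\left(l,z \right)} = 444070$
$\left(-4010378 - 1168137\right) \left(s{\left(m{\left(10,-9 \right)},1159 \right)} - 1792545\right) = \left(-4010378 - 1168137\right) \left(444070 - 1792545\right) = \left(-5178515\right) \left(-1348475\right) = 6983098014625$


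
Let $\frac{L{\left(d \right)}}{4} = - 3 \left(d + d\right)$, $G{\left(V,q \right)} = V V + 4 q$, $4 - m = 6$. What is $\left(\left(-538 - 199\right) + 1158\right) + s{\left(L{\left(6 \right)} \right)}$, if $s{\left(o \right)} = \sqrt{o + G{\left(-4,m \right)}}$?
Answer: $421 + 2 i \sqrt{34} \approx 421.0 + 11.662 i$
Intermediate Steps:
$m = -2$ ($m = 4 - 6 = -2$)
$G{\left(V,q \right)} = V^{2} + 4 q$
$L{\left(d \right)} = - 24 d$ ($L{\left(d \right)} = 4 \left(- 3 \left(d + d\right)\right) = 4 \left(- 3 \cdot 2 d\right) = 4 \left(- 6 d\right) = - 24 d$)
$s{\left(o \right)} = \sqrt{8 + o}$ ($s{\left(o \right)} = \sqrt{o + \left(\left(-4\right)^{2} + 4 \left(-2\right)\right)} = \sqrt{o + \left(16 - 8\right)} = \sqrt{o + 8} = \sqrt{8 + o}$)
$\left(\left(-538 - 199\right) + 1158\right) + s{\left(L{\left(6 \right)} \right)} = \left(\left(-538 - 199\right) + 1158\right) + \sqrt{8 - 144} = \left(-737 + 1158\right) + \sqrt{8 - 144} = 421 + \sqrt{-136} = 421 + 2 i \sqrt{34}$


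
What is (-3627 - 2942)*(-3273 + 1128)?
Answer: 14090505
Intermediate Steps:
(-3627 - 2942)*(-3273 + 1128) = -6569*(-2145) = 14090505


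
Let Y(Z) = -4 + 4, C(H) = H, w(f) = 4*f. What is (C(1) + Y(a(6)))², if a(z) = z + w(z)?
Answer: 1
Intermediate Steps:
a(z) = 5*z (a(z) = z + 4*z = 5*z)
Y(Z) = 0
(C(1) + Y(a(6)))² = (1 + 0)² = 1² = 1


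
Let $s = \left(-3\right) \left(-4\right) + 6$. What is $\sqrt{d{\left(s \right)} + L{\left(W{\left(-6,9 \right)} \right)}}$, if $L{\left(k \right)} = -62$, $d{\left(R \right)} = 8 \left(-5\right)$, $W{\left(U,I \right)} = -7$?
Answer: $i \sqrt{102} \approx 10.1 i$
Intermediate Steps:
$s = 18$ ($s = 12 + 6 = 18$)
$d{\left(R \right)} = -40$
$\sqrt{d{\left(s \right)} + L{\left(W{\left(-6,9 \right)} \right)}} = \sqrt{-40 - 62} = \sqrt{-102} = i \sqrt{102}$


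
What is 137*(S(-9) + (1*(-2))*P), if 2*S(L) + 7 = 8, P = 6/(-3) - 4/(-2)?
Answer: 137/2 ≈ 68.500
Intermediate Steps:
P = 0 (P = 6*(-⅓) - 4*(-½) = -2 + 2 = 0)
S(L) = ½ (S(L) = -7/2 + (½)*8 = -7/2 + 4 = ½)
137*(S(-9) + (1*(-2))*P) = 137*(½ + (1*(-2))*0) = 137*(½ - 2*0) = 137*(½ + 0) = 137*(½) = 137/2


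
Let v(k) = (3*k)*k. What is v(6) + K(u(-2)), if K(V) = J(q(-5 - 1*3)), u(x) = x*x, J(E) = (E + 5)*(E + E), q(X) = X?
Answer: 156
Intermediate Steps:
J(E) = 2*E*(5 + E) (J(E) = (5 + E)*(2*E) = 2*E*(5 + E))
u(x) = x²
v(k) = 3*k²
K(V) = 48 (K(V) = 2*(-5 - 1*3)*(5 + (-5 - 1*3)) = 2*(-5 - 3)*(5 + (-5 - 3)) = 2*(-8)*(5 - 8) = 2*(-8)*(-3) = 48)
v(6) + K(u(-2)) = 3*6² + 48 = 3*36 + 48 = 108 + 48 = 156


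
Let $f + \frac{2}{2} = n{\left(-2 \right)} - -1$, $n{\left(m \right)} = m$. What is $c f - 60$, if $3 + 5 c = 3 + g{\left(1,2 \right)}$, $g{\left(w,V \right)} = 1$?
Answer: $- \frac{302}{5} \approx -60.4$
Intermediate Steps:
$c = \frac{1}{5}$ ($c = - \frac{3}{5} + \frac{3 + 1}{5} = - \frac{3}{5} + \frac{1}{5} \cdot 4 = - \frac{3}{5} + \frac{4}{5} = \frac{1}{5} \approx 0.2$)
$f = -2$ ($f = -1 - 1 = -2$)
$c f - 60 = \frac{1}{5} \left(-2\right) - 60 = - \frac{2}{5} - 60 = - \frac{302}{5}$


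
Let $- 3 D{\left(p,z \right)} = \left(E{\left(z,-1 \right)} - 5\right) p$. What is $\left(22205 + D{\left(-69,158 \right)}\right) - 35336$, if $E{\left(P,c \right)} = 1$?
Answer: $-13223$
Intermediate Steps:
$D{\left(p,z \right)} = \frac{4 p}{3}$ ($D{\left(p,z \right)} = - \frac{\left(1 - 5\right) p}{3} = - \frac{\left(-4\right) p}{3} = \frac{4 p}{3}$)
$\left(22205 + D{\left(-69,158 \right)}\right) - 35336 = \left(22205 + \frac{4}{3} \left(-69\right)\right) - 35336 = \left(22205 - 92\right) - 35336 = 22113 - 35336 = -13223$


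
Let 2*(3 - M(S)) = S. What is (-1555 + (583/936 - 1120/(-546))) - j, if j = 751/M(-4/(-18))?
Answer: -1696301/936 ≈ -1812.3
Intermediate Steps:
M(S) = 3 - S/2
j = 6759/26 (j = 751/(3 - (-2)/(-18)) = 751/(3 - (-2)*(-1)/18) = 751/(3 - 1/2*2/9) = 751/(3 - 1/9) = 751/(26/9) = 751*(9/26) = 6759/26 ≈ 259.96)
(-1555 + (583/936 - 1120/(-546))) - j = (-1555 + (583/936 - 1120/(-546))) - 1*6759/26 = (-1555 + (583*(1/936) - 1120*(-1/546))) - 6759/26 = (-1555 + (583/936 + 80/39)) - 6759/26 = (-1555 + 2503/936) - 6759/26 = -1452977/936 - 6759/26 = -1696301/936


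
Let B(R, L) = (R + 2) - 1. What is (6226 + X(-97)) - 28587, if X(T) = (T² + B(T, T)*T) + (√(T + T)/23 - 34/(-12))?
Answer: -21823/6 + I*√194/23 ≈ -3637.2 + 0.60558*I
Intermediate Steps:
B(R, L) = 1 + R (B(R, L) = (2 + R) - 1 = 1 + R)
X(T) = 17/6 + T² + T*(1 + T) + √2*√T/23 (X(T) = (T² + (1 + T)*T) + (√(T + T)/23 - 34/(-12)) = (T² + T*(1 + T)) + (√(2*T)*(1/23) - 34*(-1/12)) = (T² + T*(1 + T)) + ((√2*√T)*(1/23) + 17/6) = (T² + T*(1 + T)) + (√2*√T/23 + 17/6) = (T² + T*(1 + T)) + (17/6 + √2*√T/23) = 17/6 + T² + T*(1 + T) + √2*√T/23)
(6226 + X(-97)) - 28587 = (6226 + (17/6 - 97 + 2*(-97)² + √2*√(-97)/23)) - 28587 = (6226 + (17/6 - 97 + 2*9409 + √2*(I*√97)/23)) - 28587 = (6226 + (17/6 - 97 + 18818 + I*√194/23)) - 28587 = (6226 + (112343/6 + I*√194/23)) - 28587 = (149699/6 + I*√194/23) - 28587 = -21823/6 + I*√194/23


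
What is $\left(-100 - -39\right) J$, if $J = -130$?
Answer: $7930$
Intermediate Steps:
$\left(-100 - -39\right) J = \left(-100 - -39\right) \left(-130\right) = \left(-100 + 39\right) \left(-130\right) = \left(-61\right) \left(-130\right) = 7930$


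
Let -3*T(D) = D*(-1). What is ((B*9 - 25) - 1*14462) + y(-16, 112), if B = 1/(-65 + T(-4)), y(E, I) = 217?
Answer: -2839757/199 ≈ -14270.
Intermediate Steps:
T(D) = D/3 (T(D) = -D*(-1)/3 = -(-1)*D/3 = D/3)
B = -3/199 (B = 1/(-65 + (⅓)*(-4)) = 1/(-65 - 4/3) = 1/(-199/3) = -3/199 ≈ -0.015075)
((B*9 - 25) - 1*14462) + y(-16, 112) = ((-3/199*9 - 25) - 1*14462) + 217 = ((-27/199 - 25) - 14462) + 217 = (-5002/199 - 14462) + 217 = -2882940/199 + 217 = -2839757/199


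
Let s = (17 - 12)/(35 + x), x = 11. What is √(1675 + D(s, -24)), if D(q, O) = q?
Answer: √3544530/46 ≈ 40.928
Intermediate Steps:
s = 5/46 (s = (17 - 12)/(35 + 11) = 5/46 ≈ 0.10870)
√(1675 + D(s, -24)) = √(1675 + 5/46) = √(77055/46) = √3544530/46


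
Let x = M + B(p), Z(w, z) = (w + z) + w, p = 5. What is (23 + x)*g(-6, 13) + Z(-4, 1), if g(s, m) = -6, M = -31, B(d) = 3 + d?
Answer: -7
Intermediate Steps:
Z(w, z) = z + 2*w
x = -23 (x = -31 + (3 + 5) = -31 + 8 = -23)
(23 + x)*g(-6, 13) + Z(-4, 1) = (23 - 23)*(-6) + (1 + 2*(-4)) = 0*(-6) + (1 - 8) = 0 - 7 = -7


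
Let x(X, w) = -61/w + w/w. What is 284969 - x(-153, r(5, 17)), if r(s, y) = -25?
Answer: 7124139/25 ≈ 2.8497e+5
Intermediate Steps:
x(X, w) = 1 - 61/w (x(X, w) = -61/w + 1 = 1 - 61/w)
284969 - x(-153, r(5, 17)) = 284969 - (-61 - 25)/(-25) = 284969 - (-1)*(-86)/25 = 284969 - 1*86/25 = 284969 - 86/25 = 7124139/25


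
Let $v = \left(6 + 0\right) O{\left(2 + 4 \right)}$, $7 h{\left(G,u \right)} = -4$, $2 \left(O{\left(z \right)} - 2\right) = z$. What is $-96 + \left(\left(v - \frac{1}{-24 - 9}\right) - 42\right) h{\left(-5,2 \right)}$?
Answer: $- \frac{20596}{231} \approx -89.16$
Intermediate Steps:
$O{\left(z \right)} = 2 + \frac{z}{2}$
$h{\left(G,u \right)} = - \frac{4}{7}$ ($h{\left(G,u \right)} = \frac{1}{7} \left(-4\right) = - \frac{4}{7}$)
$v = 30$ ($v = \left(6 + 0\right) \left(2 + \frac{2 + 4}{2}\right) = 6 \left(2 + \frac{1}{2} \cdot 6\right) = 6 \left(2 + 3\right) = 6 \cdot 5 = 30$)
$-96 + \left(\left(v - \frac{1}{-24 - 9}\right) - 42\right) h{\left(-5,2 \right)} = -96 + \left(\left(30 - \frac{1}{-24 - 9}\right) - 42\right) \left(- \frac{4}{7}\right) = -96 + \left(\left(30 - \frac{1}{-33}\right) - 42\right) \left(- \frac{4}{7}\right) = -96 + \left(\left(30 - - \frac{1}{33}\right) - 42\right) \left(- \frac{4}{7}\right) = -96 + \left(\left(30 + \frac{1}{33}\right) - 42\right) \left(- \frac{4}{7}\right) = -96 + \left(\frac{991}{33} - 42\right) \left(- \frac{4}{7}\right) = -96 - - \frac{1580}{231} = -96 + \frac{1580}{231} = - \frac{20596}{231}$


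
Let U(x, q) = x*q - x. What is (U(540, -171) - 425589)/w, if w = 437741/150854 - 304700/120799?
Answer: -9448066988018274/6913461259 ≈ -1.3666e+6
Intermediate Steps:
U(x, q) = -x + q*x (U(x, q) = q*x - x = -x + q*x)
w = 6913461259/18223012346 (w = 437741*(1/150854) - 304700*1/120799 = 437741/150854 - 304700/120799 = 6913461259/18223012346 ≈ 0.37938)
(U(540, -171) - 425589)/w = (540*(-1 - 171) - 425589)/(6913461259/18223012346) = (540*(-172) - 425589)*(18223012346/6913461259) = (-92880 - 425589)*(18223012346/6913461259) = -518469*18223012346/6913461259 = -9448066988018274/6913461259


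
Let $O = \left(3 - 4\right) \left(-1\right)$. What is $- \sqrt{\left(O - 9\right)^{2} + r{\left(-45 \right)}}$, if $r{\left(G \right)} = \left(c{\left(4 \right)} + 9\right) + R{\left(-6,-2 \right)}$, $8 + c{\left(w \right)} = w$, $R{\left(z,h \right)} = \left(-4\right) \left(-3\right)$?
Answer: $-9$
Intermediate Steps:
$R{\left(z,h \right)} = 12$
$c{\left(w \right)} = -8 + w$
$O = 1$ ($O = \left(-1\right) \left(-1\right) = 1$)
$r{\left(G \right)} = 17$ ($r{\left(G \right)} = \left(\left(-8 + 4\right) + 9\right) + 12 = \left(-4 + 9\right) + 12 = 5 + 12 = 17$)
$- \sqrt{\left(O - 9\right)^{2} + r{\left(-45 \right)}} = - \sqrt{\left(1 - 9\right)^{2} + 17} = - \sqrt{\left(-8\right)^{2} + 17} = - \sqrt{64 + 17} = - \sqrt{81} = \left(-1\right) 9 = -9$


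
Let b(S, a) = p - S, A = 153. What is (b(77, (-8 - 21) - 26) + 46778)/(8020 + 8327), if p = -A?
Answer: 15516/5449 ≈ 2.8475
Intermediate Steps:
p = -153 (p = -1*153 = -153)
b(S, a) = -153 - S
(b(77, (-8 - 21) - 26) + 46778)/(8020 + 8327) = ((-153 - 1*77) + 46778)/(8020 + 8327) = ((-153 - 77) + 46778)/16347 = (-230 + 46778)*(1/16347) = 46548*(1/16347) = 15516/5449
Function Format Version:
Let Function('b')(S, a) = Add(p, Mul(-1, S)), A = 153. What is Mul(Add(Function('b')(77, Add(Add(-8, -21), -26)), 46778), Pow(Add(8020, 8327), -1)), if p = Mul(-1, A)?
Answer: Rational(15516, 5449) ≈ 2.8475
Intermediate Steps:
p = -153 (p = Mul(-1, 153) = -153)
Function('b')(S, a) = Add(-153, Mul(-1, S))
Mul(Add(Function('b')(77, Add(Add(-8, -21), -26)), 46778), Pow(Add(8020, 8327), -1)) = Mul(Add(Add(-153, Mul(-1, 77)), 46778), Pow(Add(8020, 8327), -1)) = Mul(Add(Add(-153, -77), 46778), Pow(16347, -1)) = Mul(Add(-230, 46778), Rational(1, 16347)) = Mul(46548, Rational(1, 16347)) = Rational(15516, 5449)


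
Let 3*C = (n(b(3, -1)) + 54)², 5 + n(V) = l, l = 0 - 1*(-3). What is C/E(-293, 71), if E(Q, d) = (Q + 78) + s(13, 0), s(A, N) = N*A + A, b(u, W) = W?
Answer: -1352/303 ≈ -4.4620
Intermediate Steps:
s(A, N) = A + A*N (s(A, N) = A*N + A = A + A*N)
l = 3 (l = 0 + 3 = 3)
n(V) = -2 (n(V) = -5 + 3 = -2)
E(Q, d) = 91 + Q (E(Q, d) = (Q + 78) + 13*(1 + 0) = (78 + Q) + 13*1 = (78 + Q) + 13 = 91 + Q)
C = 2704/3 (C = (-2 + 54)²/3 = (⅓)*52² = (⅓)*2704 = 2704/3 ≈ 901.33)
C/E(-293, 71) = 2704/(3*(91 - 293)) = (2704/3)/(-202) = (2704/3)*(-1/202) = -1352/303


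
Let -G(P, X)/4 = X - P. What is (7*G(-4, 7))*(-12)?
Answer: 3696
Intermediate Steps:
G(P, X) = -4*X + 4*P (G(P, X) = -4*(X - P) = -4*X + 4*P)
(7*G(-4, 7))*(-12) = (7*(-4*7 + 4*(-4)))*(-12) = (7*(-28 - 16))*(-12) = (7*(-44))*(-12) = -308*(-12) = 3696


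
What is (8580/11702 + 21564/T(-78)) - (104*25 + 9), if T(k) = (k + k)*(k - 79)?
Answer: -31137123482/11941891 ≈ -2607.4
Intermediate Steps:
T(k) = 2*k*(-79 + k) (T(k) = (2*k)*(-79 + k) = 2*k*(-79 + k))
(8580/11702 + 21564/T(-78)) - (104*25 + 9) = (8580/11702 + 21564/((2*(-78)*(-79 - 78)))) - (104*25 + 9) = (8580*(1/11702) + 21564/((2*(-78)*(-157)))) - (2600 + 9) = (4290/5851 + 21564/24492) - 1*2609 = (4290/5851 + 21564*(1/24492)) - 2609 = (4290/5851 + 1797/2041) - 2609 = 19270137/11941891 - 2609 = -31137123482/11941891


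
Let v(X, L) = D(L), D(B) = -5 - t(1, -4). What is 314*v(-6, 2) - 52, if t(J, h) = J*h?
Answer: -366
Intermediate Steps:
D(B) = -1 (D(B) = -5 - (-4) = -5 - 1*(-4) = -5 + 4 = -1)
v(X, L) = -1
314*v(-6, 2) - 52 = 314*(-1) - 52 = -314 - 52 = -366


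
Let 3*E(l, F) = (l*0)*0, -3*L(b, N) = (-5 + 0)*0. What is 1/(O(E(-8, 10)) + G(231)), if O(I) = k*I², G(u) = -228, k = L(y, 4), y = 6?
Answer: -1/228 ≈ -0.0043860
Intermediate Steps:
L(b, N) = 0 (L(b, N) = -(-5 + 0)*0/3 = -(-5)*0/3 = -⅓*0 = 0)
k = 0
E(l, F) = 0 (E(l, F) = ((l*0)*0)/3 = (0*0)/3 = (⅓)*0 = 0)
O(I) = 0 (O(I) = 0*I² = 0)
1/(O(E(-8, 10)) + G(231)) = 1/(0 - 228) = 1/(-228) = -1/228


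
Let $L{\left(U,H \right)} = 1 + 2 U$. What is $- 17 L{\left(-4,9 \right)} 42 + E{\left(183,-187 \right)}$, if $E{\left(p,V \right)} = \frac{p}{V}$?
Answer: $\frac{934443}{187} \approx 4997.0$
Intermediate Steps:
$- 17 L{\left(-4,9 \right)} 42 + E{\left(183,-187 \right)} = - 17 \left(1 + 2 \left(-4\right)\right) 42 + \frac{183}{-187} = - 17 \left(1 - 8\right) 42 + 183 \left(- \frac{1}{187}\right) = \left(-17\right) \left(-7\right) 42 - \frac{183}{187} = 119 \cdot 42 - \frac{183}{187} = 4998 - \frac{183}{187} = \frac{934443}{187}$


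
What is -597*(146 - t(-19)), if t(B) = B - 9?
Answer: -103878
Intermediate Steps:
t(B) = -9 + B
-597*(146 - t(-19)) = -597*(146 - (-9 - 19)) = -597*(146 - 1*(-28)) = -597*(146 + 28) = -597*174 = -103878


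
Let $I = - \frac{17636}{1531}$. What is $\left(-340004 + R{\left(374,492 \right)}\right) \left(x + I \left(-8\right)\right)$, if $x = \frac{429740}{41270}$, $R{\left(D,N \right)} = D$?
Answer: $- \frac{220101762353100}{6318437} \approx -3.4835 \cdot 10^{7}$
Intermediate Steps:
$I = - \frac{17636}{1531}$ ($I = \left(-17636\right) \frac{1}{1531} = - \frac{17636}{1531} \approx -11.519$)
$x = \frac{42974}{4127}$ ($x = 429740 \cdot \frac{1}{41270} = \frac{42974}{4127} \approx 10.413$)
$\left(-340004 + R{\left(374,492 \right)}\right) \left(x + I \left(-8\right)\right) = \left(-340004 + 374\right) \left(\frac{42974}{4127} - - \frac{141088}{1531}\right) = - 339630 \left(\frac{42974}{4127} + \frac{141088}{1531}\right) = \left(-339630\right) \frac{648063370}{6318437} = - \frac{220101762353100}{6318437}$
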